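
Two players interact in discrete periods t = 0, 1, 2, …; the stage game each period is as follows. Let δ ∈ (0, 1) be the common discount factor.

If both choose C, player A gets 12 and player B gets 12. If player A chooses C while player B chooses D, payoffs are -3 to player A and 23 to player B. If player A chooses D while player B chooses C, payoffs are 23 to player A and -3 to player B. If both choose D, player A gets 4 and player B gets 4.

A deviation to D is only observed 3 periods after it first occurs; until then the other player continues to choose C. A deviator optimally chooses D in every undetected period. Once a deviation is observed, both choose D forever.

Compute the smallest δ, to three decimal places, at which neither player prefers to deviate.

A deviator earns 23 for 3 periods, then 4 forever; cooperating earns 12 forever. Multiplying the IC by (1−δ):
12 ≥ 23(1−δ^3) + 4δ^3, so 19·δ^3 ≥ 11 and δ^3 ≥ 11/19.
δ ≥ (11/19)^(1/3) ≈ 0.833.

0.833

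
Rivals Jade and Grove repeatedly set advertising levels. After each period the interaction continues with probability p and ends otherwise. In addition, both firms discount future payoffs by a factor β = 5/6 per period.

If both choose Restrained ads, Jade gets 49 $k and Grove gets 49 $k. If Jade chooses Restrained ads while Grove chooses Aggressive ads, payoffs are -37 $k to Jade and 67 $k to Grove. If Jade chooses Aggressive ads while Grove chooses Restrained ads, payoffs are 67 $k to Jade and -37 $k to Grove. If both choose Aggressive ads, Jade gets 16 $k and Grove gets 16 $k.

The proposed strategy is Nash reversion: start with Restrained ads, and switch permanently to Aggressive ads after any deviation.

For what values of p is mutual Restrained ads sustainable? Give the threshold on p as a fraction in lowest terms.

With continuation probability p and discount β, the effective per-period discount factor is βp.
Grim-trigger IC: βp ≥ (67−49)/(67−16) = 6/17.
So p ≥ (6/17)/(5/6) = 36/85.

36/85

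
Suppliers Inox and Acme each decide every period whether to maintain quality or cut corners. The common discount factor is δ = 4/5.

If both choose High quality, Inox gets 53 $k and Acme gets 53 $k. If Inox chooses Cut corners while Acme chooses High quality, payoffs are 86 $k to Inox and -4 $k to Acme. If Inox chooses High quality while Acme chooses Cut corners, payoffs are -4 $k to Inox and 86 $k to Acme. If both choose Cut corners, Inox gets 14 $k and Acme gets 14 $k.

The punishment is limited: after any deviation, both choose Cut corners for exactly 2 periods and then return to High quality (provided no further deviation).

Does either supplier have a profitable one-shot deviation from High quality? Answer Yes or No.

No

IC: δ+…+δ^2 ≥ (86−53)/(53−14) = 11/13.
At δ = 4/5: partial sum = 1.4400 ≥ 0.8462. Cooperation sustainable.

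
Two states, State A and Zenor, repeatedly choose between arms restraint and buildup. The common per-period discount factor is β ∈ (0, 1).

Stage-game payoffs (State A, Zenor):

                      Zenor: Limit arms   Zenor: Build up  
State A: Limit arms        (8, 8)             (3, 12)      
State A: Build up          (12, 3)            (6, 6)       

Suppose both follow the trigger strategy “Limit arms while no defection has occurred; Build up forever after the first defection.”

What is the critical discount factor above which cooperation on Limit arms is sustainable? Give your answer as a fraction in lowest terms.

2/3

Under grim trigger the critical discount factor is (T−C)/(T−P) with T = 12, C = 8, P = 6.
β* = (12−8)/(12−6) = 4/6 = 2/3.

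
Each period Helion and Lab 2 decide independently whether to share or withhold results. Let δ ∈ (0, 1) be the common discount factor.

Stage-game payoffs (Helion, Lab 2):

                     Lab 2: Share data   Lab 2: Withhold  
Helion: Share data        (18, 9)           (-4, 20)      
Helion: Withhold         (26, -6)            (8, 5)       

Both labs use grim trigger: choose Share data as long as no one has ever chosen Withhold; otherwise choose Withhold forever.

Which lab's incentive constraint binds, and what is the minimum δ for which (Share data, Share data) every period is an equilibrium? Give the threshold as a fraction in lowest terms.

Helion's threshold: (26−18)/(26−8) = 4/9.
Lab 2's threshold: (20−9)/(20−5) = 11/15.
4/9 < 11/15, so Lab 2 binds and δ* = 11/15.

Lab 2; δ ≥ 11/15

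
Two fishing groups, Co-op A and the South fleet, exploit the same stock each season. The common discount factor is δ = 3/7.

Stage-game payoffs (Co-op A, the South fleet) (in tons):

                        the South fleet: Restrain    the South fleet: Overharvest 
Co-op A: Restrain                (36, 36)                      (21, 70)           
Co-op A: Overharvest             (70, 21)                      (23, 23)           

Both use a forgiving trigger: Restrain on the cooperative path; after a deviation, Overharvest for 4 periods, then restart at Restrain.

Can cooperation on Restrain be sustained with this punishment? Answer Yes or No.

Comparing payoff streams over the 5 periods until play realigns: cooperate → 36(1+δ+…+δ^4); deviate → 70 + 23(δ+…+δ^4).
Cooperation is sustained iff (36−23)(δ+…+δ^4) ≥ 70−36.
δ+…+δ^4 = 3/7·(1−(3/7)^4)/(1−3/7) = 0.7247, and (70−36)/(36−23) = 2.6154.
0.7247 < 2.6154, so cooperation is not sustainable.

No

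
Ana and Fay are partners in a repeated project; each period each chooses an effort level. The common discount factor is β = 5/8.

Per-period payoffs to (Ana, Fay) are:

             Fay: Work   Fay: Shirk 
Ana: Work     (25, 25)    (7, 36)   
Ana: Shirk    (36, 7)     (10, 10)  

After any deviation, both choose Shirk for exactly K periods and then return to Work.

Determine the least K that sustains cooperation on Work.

No profitable deviation requires (25−10)(β+…+β^K) ≥ 36−25, i.e. β+…+β^K ≥ 11/15 ≈ 0.7333.
With β = 5/8, the partial sums are K=1: 0.6250, K=2: 1.0156.
K = 2 is the first length at which the sum reaches 0.7333.

2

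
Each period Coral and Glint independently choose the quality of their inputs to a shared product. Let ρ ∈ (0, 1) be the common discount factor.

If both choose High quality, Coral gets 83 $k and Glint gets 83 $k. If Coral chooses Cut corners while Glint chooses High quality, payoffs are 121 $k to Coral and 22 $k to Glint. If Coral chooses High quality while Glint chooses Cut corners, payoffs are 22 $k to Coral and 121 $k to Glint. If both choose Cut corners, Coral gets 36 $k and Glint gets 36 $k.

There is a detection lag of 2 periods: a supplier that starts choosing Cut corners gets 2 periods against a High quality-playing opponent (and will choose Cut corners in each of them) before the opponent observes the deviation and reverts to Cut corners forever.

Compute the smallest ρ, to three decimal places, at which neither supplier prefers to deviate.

0.669

Deviating for the 2 undetected periods gains 121−83 = 38 per period over cooperation, then loses 83−36 = 47 per period forever once punishment starts.
Gain: 38(1 + ρ + … + ρ^1); loss: 47·ρ^2/(1−ρ).
No profitable deviation ⇔ 38(1−ρ^2) ≤ 47·ρ^2, i.e. ρ^2 ≥ 38/(38+47) = 38/85.
Hence ρ ≥ (38/85)^(1/2) ≈ 0.669.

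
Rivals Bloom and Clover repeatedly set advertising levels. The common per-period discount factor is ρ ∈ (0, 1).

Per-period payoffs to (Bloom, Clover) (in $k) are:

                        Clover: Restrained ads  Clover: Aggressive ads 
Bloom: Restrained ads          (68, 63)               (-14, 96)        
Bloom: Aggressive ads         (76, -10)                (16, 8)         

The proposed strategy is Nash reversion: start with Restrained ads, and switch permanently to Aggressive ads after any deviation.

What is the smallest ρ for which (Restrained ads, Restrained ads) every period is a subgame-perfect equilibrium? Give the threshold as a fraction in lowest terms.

Bloom: cooperation gives 68 each period; deviation gives 76 once then 16 forever.
  68/(1−ρ) ≥ 76 + 16ρ/(1−ρ) ⇒ ρ ≥ 8/60 = 2/15.
Clover: cooperation gives 63 each period; deviation gives 96 once then 8 forever.
  ρ ≥ 33/88 = 3/8.
Both must hold, so the binding constraint is Clover's: ρ ≥ 3/8.

3/8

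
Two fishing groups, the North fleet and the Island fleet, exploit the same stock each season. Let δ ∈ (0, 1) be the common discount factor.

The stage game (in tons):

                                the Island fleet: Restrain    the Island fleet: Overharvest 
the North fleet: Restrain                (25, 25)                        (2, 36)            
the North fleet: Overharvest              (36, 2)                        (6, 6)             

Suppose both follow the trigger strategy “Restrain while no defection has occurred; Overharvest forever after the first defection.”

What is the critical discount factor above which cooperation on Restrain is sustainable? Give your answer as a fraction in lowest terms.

11/30

25/(1−δ) ≥ 36 + 6δ/(1−δ)
25 ≥ 36 − 30δ
δ ≥ 11/30.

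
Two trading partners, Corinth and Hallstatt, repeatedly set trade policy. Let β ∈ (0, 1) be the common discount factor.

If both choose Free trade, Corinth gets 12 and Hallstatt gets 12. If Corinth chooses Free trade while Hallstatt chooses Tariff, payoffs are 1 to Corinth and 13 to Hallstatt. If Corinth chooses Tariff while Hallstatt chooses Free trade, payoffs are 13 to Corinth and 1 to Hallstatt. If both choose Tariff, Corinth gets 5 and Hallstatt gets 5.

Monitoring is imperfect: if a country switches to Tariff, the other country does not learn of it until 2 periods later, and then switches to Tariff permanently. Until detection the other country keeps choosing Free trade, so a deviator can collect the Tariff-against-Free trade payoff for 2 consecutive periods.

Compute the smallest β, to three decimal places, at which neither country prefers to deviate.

0.354

Deviating for the 2 undetected periods gains 13−12 = 1 per period over cooperation, then loses 12−5 = 7 per period forever once punishment starts.
Gain: 1(1 + β + … + β^1); loss: 7·β^2/(1−β).
No profitable deviation ⇔ 1(1−β^2) ≤ 7·β^2, i.e. β^2 ≥ 1/(1+7) = 1/8.
Hence β ≥ (1/8)^(1/2) ≈ 0.354.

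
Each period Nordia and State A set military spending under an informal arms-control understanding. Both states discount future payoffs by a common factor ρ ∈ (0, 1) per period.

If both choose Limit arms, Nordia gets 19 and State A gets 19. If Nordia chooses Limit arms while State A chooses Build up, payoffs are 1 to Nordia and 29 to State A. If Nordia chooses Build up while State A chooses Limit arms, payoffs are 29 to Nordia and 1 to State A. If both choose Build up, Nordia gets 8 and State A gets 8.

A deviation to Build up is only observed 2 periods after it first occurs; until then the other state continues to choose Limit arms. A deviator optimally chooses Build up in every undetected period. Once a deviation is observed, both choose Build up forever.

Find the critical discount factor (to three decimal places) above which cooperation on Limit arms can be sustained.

A deviator earns 29 for 2 periods, then 8 forever; cooperating earns 19 forever. Multiplying the IC by (1−ρ):
19 ≥ 29(1−ρ^2) + 8ρ^2, so 21·ρ^2 ≥ 10 and ρ^2 ≥ 10/21.
ρ ≥ (10/21)^(1/2) ≈ 0.690.

0.690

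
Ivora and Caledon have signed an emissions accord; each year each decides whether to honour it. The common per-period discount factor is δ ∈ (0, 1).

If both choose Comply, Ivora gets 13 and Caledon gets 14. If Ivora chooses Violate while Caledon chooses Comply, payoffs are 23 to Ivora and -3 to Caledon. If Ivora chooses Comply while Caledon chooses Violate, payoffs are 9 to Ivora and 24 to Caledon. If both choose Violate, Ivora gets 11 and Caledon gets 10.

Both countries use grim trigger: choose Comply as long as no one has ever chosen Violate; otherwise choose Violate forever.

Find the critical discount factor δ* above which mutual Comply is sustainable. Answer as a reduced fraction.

Ivora: cooperation gives 13 each period; deviation gives 23 once then 11 forever.
  13/(1−δ) ≥ 23 + 11δ/(1−δ) ⇒ δ ≥ 10/12 = 5/6.
Caledon: cooperation gives 14 each period; deviation gives 24 once then 10 forever.
  δ ≥ 10/14 = 5/7.
Both must hold, so the binding constraint is Ivora's: δ ≥ 5/6.

5/6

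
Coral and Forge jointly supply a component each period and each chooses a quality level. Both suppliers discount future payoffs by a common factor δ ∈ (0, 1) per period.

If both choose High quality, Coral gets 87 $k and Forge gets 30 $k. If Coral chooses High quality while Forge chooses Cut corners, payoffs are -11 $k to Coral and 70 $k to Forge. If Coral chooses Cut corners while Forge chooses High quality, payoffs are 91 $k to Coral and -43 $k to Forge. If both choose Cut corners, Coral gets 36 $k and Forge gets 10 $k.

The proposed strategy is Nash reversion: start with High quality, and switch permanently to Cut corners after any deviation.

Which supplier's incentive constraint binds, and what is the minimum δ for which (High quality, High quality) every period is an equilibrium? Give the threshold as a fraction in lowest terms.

Coral's threshold: (91−87)/(91−36) = 4/55.
Forge's threshold: (70−30)/(70−10) = 2/3.
4/55 < 2/3, so Forge binds and δ* = 2/3.

Forge; δ ≥ 2/3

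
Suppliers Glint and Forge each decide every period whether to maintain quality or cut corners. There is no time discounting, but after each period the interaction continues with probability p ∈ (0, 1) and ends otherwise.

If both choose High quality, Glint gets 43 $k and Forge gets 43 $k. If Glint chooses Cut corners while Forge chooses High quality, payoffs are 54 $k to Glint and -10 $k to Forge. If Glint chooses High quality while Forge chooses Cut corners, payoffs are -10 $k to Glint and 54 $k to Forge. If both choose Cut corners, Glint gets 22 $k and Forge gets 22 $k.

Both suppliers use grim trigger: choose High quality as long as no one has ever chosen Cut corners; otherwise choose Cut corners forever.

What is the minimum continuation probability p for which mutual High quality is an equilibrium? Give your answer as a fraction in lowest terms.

With no time discounting, the continuation probability p plays the role of the discount factor.
Grim-trigger IC: 43/(1−p) ≥ 54 + 22p/(1−p) ⇒ p ≥ (54−43)/(54−22) = 11/32.

11/32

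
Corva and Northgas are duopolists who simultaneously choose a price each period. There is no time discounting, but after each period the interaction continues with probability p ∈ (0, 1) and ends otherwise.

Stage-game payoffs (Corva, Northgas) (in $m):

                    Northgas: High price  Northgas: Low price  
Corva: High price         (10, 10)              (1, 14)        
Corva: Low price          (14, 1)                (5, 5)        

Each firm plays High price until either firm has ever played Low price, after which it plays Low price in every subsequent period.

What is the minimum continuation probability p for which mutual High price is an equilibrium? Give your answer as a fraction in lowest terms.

Expected cooperation value is 10 + p·10 + p²·10 + … = 10/(1−p); deviation gives 14 + p·5/(1−p).
10 ≥ 14(1−p) + 5p ⇒ 9p ≥ 4 ⇒ p ≥ 4/9.

4/9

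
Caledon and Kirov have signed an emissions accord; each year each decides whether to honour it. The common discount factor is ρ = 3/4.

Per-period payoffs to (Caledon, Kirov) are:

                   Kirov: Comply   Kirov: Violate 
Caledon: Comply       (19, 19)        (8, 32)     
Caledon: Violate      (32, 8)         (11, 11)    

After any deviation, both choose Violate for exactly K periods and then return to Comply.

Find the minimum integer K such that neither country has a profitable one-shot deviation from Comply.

3

Need Σ_{k=1}^{K} ρ^k ≥ (32−19)/(19−11) = 1.6250 at ρ = 3/4.
At K = 2 the sum is 1.3125 < 1.6250; at K = 3 it is 1.7344 ≥ 1.6250.
So the minimum punishment length is K = 3.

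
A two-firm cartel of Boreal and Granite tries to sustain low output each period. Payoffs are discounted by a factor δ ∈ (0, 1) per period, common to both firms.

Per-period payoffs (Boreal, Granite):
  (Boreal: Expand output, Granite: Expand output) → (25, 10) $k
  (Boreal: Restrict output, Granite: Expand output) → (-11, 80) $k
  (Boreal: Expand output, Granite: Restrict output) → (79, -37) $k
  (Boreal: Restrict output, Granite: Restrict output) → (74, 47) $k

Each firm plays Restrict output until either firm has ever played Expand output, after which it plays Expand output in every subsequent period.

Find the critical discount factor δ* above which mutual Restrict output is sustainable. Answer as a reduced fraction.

Boreal's threshold: (79−74)/(79−25) = 5/54.
Granite's threshold: (80−47)/(80−10) = 33/70.
5/54 < 33/70, so Granite binds and δ* = 33/70.

33/70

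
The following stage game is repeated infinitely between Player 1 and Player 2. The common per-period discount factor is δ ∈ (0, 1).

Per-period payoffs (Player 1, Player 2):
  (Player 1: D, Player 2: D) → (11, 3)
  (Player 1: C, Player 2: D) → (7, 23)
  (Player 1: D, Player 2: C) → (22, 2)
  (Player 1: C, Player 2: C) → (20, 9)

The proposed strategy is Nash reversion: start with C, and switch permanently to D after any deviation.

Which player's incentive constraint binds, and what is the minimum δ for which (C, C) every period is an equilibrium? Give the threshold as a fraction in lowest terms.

Player 2; δ ≥ 7/10

Player 1: cooperation gives 20 each period; deviation gives 22 once then 11 forever.
  20/(1−δ) ≥ 22 + 11δ/(1−δ) ⇒ δ ≥ 2/11.
Player 2: cooperation gives 9 each period; deviation gives 23 once then 3 forever.
  δ ≥ 14/20 = 7/10.
Both must hold, so the binding constraint is Player 2's: δ ≥ 7/10.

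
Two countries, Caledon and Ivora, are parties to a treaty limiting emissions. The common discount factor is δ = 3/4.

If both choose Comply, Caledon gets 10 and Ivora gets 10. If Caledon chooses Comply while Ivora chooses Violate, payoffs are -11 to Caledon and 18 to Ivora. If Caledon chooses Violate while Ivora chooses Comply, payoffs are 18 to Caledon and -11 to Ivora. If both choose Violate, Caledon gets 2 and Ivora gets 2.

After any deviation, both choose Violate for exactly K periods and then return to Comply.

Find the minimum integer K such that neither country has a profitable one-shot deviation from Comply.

Need Σ_{k=1}^{K} δ^k ≥ (18−10)/(10−2) = 1.0000 at δ = 3/4.
At K = 1 the sum is 0.7500 < 1.0000; at K = 2 it is 1.3125 ≥ 1.0000.
So the minimum punishment length is K = 2.

2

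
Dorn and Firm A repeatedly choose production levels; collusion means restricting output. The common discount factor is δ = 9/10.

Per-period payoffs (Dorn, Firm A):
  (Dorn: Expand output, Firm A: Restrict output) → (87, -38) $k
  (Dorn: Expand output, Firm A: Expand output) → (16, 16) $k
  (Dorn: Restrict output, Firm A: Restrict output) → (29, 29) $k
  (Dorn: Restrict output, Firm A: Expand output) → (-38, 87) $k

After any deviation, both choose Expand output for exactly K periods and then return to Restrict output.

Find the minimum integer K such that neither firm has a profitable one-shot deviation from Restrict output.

7

No profitable deviation requires (29−16)(δ+…+δ^K) ≥ 87−29, i.e. δ+…+δ^K ≥ 58/13 ≈ 4.4615.
With δ = 9/10, the partial sums are K=1: 0.9000, K=2: 1.7100, …, K=5: 3.6856, K=6: 4.2170, K=7: 4.6953.
K = 7 is the first length at which the sum reaches 4.4615.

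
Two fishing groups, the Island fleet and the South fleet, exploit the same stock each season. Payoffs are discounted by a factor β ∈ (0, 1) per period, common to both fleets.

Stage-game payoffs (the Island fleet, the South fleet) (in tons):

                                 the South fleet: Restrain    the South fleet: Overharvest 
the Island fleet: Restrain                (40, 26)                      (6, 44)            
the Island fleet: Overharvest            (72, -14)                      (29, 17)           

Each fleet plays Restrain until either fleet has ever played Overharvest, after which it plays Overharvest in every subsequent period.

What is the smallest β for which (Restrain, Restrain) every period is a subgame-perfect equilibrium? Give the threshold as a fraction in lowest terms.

the Island fleet's threshold: (72−40)/(72−29) = 32/43.
the South fleet's threshold: (44−26)/(44−17) = 2/3.
32/43 > 2/3, so the Island fleet binds and β* = 32/43.

32/43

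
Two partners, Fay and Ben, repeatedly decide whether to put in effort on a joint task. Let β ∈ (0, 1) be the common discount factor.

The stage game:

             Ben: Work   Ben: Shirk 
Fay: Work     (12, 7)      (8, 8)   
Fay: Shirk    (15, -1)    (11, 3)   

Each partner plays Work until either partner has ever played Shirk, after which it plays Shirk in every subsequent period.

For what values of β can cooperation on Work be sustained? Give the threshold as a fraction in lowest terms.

3/4

For Fay: deviation gain 15−12 = 3, per-period punishment loss 12−11 = 1. IC gives β ≥ 3/4.
For Ben: gain 1, loss 4 per period, so β ≥ 1/5.
The tighter constraint is Fay's, so cooperation needs β ≥ 3/4.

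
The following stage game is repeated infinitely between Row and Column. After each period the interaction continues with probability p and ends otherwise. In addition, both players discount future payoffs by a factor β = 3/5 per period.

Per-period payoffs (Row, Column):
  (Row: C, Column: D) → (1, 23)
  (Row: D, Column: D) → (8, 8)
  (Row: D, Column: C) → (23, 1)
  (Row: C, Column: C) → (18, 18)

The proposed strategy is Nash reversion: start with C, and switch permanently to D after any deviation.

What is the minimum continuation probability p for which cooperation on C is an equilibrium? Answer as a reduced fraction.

Expected continuation weight on next period's payoff is β·p = 3/5·p, which plays the role of the discount factor.
Cooperation requires 3/5·p ≥ (23−18)/(23−8) = 1/3, hence p ≥ 5/9.

5/9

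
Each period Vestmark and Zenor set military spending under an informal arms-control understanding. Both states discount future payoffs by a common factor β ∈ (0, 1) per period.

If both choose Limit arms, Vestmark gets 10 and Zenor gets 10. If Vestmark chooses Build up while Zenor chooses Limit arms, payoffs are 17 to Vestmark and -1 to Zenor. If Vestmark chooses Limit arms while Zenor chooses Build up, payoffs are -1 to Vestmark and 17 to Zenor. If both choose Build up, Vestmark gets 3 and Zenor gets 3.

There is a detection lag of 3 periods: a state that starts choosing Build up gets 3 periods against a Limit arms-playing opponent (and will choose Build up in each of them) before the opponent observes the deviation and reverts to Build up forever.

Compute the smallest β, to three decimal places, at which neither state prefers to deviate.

The best deviation is to choose Build up for all 3 undetected periods, earning 17 each, then 3 forever once detected.
Deviation value: 17(1−β^3)/(1−β) + 3β^3/(1−β); cooperation value: 10/(1−β).
IC: 10 ≥ 17(1−β^3) + 3β^3 = 17 − 14β^3.
So β^3 ≥ 7/14 = 1/2, giving β ≥ (1/2)^(1/3) ≈ 0.794.

0.794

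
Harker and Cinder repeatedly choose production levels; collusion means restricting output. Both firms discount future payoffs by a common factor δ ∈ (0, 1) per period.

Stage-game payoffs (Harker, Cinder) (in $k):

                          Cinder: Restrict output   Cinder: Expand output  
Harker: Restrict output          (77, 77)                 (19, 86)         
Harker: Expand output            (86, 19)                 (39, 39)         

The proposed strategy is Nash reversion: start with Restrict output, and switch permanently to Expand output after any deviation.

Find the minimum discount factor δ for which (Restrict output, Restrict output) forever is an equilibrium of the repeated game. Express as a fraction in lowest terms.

9/47

One-period gain from deviating is 86 − 77 = 9. The loss is 77 − 39 = 38 in every subsequent period, with present value 38·δ/(1−δ).
Deviation is unprofitable when 38·δ/(1−δ) ≥ 9, i.e. δ/(1−δ) ≥ 9/38.
Equivalently δ ≥ 9/(9+38) = 9/47.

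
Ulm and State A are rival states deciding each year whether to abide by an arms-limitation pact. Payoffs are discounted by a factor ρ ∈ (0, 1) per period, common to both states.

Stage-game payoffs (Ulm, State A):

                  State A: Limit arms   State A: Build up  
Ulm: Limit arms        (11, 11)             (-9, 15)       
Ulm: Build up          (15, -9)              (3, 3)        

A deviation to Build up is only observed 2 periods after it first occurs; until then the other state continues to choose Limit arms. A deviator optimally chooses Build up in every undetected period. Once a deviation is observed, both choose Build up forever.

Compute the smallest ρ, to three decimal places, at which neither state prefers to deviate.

Deviating for the 2 undetected periods gains 15−11 = 4 per period over cooperation, then loses 11−3 = 8 per period forever once punishment starts.
Gain: 4(1 + ρ + … + ρ^1); loss: 8·ρ^2/(1−ρ).
No profitable deviation ⇔ 4(1−ρ^2) ≤ 8·ρ^2, i.e. ρ^2 ≥ 4/(4+8) = 1/3.
Hence ρ ≥ (1/3)^(1/2) ≈ 0.577.

0.577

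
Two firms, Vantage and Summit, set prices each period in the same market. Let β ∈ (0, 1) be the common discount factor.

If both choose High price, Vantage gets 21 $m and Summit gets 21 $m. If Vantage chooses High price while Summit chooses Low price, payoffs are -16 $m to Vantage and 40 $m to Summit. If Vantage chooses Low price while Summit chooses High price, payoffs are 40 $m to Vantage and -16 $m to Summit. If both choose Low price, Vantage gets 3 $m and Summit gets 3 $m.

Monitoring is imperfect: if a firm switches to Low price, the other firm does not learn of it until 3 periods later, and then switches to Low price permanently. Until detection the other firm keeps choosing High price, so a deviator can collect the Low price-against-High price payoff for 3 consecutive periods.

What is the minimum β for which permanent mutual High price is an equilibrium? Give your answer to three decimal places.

0.801

A deviator earns 40 for 3 periods, then 3 forever; cooperating earns 21 forever. Multiplying the IC by (1−β):
21 ≥ 40(1−β^3) + 3β^3, so 37·β^3 ≥ 19 and β^3 ≥ 19/37.
β ≥ (19/37)^(1/3) ≈ 0.801.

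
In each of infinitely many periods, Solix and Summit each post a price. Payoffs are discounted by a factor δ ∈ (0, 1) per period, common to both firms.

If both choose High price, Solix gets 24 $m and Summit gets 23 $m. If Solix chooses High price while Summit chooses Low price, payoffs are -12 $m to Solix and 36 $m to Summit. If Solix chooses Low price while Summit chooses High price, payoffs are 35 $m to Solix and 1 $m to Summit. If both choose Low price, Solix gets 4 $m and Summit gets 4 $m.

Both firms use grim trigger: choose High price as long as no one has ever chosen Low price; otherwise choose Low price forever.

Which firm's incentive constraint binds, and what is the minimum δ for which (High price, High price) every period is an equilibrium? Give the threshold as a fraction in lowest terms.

For Solix: deviation gain 35−24 = 11, per-period punishment loss 24−4 = 20. IC gives δ ≥ 11/31.
For Summit: gain 13, loss 19 per period, so δ ≥ 13/32.
The tighter constraint is Summit's, so cooperation needs δ ≥ 13/32.

Summit; δ ≥ 13/32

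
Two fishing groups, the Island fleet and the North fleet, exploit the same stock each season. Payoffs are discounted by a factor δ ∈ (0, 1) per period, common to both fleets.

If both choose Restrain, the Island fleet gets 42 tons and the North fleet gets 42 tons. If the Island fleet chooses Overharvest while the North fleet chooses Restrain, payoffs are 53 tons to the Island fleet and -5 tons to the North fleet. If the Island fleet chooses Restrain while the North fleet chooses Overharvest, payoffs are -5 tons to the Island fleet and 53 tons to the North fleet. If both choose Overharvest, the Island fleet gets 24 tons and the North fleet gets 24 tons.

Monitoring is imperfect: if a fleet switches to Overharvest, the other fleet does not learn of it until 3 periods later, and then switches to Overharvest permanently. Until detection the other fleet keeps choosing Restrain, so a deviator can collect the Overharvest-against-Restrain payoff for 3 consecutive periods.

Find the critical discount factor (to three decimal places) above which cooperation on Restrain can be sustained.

0.724

A deviator earns 53 for 3 periods, then 24 forever; cooperating earns 42 forever. Multiplying the IC by (1−δ):
42 ≥ 53(1−δ^3) + 24δ^3, so 29·δ^3 ≥ 11 and δ^3 ≥ 11/29.
δ ≥ (11/29)^(1/3) ≈ 0.724.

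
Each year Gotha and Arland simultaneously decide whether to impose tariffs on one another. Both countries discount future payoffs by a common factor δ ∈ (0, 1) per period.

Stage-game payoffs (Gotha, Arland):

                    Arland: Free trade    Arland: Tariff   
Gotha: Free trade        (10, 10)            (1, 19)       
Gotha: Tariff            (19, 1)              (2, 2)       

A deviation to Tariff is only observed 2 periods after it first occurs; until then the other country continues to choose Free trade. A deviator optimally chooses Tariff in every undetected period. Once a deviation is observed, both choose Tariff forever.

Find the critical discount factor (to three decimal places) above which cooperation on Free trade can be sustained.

The best deviation is to choose Tariff for all 2 undetected periods, earning 19 each, then 2 forever once detected.
Deviation value: 19(1−δ^2)/(1−δ) + 2δ^2/(1−δ); cooperation value: 10/(1−δ).
IC: 10 ≥ 19(1−δ^2) + 2δ^2 = 19 − 17δ^2.
So δ^2 ≥ 9/17, giving δ ≥ (9/17)^(1/2) ≈ 0.728.

0.728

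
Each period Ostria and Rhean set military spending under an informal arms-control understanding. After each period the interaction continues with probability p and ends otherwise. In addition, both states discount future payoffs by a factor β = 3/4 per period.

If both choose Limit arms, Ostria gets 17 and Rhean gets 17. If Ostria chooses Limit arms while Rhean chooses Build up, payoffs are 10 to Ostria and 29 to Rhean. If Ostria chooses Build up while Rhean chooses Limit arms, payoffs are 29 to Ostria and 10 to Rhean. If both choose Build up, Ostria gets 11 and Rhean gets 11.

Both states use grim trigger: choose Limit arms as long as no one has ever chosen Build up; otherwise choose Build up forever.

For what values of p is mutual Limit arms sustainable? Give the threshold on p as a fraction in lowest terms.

With continuation probability p and discount β, the effective per-period discount factor is βp.
Grim-trigger IC: βp ≥ (29−17)/(29−11) = 2/3.
So p ≥ (2/3)/(3/4) = 8/9.

8/9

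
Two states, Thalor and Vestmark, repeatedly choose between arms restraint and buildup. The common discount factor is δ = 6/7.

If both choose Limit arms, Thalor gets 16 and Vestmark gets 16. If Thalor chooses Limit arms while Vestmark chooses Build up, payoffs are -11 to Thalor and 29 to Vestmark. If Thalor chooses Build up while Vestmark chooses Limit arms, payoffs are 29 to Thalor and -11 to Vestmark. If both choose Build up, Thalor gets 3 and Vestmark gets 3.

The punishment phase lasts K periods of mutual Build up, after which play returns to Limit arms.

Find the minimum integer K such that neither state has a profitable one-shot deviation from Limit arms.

No profitable deviation requires (16−3)(δ+…+δ^K) ≥ 29−16, i.e. δ+…+δ^K ≥ 1 ≈ 1.0000.
With δ = 6/7, the partial sums are K=1: 0.8571, K=2: 1.5918.
K = 2 is the first length at which the sum reaches 1.0000.

2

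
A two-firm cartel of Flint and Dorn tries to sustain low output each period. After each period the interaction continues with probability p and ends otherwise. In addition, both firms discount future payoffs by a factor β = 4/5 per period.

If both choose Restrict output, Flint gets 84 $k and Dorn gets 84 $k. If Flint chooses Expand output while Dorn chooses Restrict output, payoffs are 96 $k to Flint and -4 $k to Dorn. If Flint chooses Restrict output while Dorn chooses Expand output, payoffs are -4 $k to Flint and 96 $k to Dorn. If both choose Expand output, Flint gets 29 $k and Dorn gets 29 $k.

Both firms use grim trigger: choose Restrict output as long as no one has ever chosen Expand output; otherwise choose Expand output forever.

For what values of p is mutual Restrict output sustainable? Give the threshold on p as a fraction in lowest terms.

With continuation probability p and discount β, the effective per-period discount factor is βp.
Grim-trigger IC: βp ≥ (96−84)/(96−29) = 12/67.
So p ≥ (12/67)/(4/5) = 15/67.

15/67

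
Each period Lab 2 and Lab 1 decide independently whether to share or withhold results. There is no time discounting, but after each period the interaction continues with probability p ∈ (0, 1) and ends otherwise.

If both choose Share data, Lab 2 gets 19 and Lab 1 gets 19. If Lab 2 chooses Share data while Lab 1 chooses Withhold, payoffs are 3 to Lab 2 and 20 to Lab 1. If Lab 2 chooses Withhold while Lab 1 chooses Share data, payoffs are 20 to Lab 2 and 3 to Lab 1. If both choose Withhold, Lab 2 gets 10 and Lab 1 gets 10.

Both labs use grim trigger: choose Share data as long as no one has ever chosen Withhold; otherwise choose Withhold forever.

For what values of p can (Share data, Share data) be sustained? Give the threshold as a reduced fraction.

Expected cooperation value is 19 + p·19 + p²·19 + … = 19/(1−p); deviation gives 20 + p·10/(1−p).
19 ≥ 20(1−p) + 10p ⇒ 10p ≥ 1 ⇒ p ≥ 1/10.

1/10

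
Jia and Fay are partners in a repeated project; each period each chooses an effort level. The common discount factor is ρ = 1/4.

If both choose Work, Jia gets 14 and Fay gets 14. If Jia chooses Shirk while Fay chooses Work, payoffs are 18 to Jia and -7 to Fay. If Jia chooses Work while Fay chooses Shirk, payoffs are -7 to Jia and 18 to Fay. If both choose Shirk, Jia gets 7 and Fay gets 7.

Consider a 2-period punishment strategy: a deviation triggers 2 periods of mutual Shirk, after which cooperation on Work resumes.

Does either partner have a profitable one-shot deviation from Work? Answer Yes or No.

IC: ρ+…+ρ^2 ≥ (18−14)/(14−7) = 4/7.
At ρ = 1/4: partial sum = 0.3125 < 0.5714. Cooperation not sustainable.

Yes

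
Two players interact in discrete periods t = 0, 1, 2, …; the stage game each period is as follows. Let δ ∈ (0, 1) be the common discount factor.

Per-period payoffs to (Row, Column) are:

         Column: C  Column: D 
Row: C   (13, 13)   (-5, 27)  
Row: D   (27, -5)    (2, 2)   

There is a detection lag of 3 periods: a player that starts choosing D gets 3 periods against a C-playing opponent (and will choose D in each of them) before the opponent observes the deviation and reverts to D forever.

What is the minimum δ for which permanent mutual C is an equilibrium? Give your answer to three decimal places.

The best deviation is to choose D for all 3 undetected periods, earning 27 each, then 2 forever once detected.
Deviation value: 27(1−δ^3)/(1−δ) + 2δ^3/(1−δ); cooperation value: 13/(1−δ).
IC: 13 ≥ 27(1−δ^3) + 2δ^3 = 27 − 25δ^3.
So δ^3 ≥ 14/25, giving δ ≥ (14/25)^(1/3) ≈ 0.824.

0.824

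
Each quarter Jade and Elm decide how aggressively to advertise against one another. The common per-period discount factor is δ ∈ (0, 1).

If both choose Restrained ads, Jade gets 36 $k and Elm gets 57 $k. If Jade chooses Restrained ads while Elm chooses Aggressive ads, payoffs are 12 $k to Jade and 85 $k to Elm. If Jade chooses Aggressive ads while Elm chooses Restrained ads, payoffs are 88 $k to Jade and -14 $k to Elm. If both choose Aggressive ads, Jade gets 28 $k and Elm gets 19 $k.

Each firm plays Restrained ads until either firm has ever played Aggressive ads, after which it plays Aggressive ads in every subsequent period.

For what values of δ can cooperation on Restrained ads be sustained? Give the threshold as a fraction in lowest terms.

Jade: cooperation gives 36 each period; deviation gives 88 once then 28 forever.
  36/(1−δ) ≥ 88 + 28δ/(1−δ) ⇒ δ ≥ 52/60 = 13/15.
Elm: cooperation gives 57 each period; deviation gives 85 once then 19 forever.
  δ ≥ 28/66 = 14/33.
Both must hold, so the binding constraint is Jade's: δ ≥ 13/15.

13/15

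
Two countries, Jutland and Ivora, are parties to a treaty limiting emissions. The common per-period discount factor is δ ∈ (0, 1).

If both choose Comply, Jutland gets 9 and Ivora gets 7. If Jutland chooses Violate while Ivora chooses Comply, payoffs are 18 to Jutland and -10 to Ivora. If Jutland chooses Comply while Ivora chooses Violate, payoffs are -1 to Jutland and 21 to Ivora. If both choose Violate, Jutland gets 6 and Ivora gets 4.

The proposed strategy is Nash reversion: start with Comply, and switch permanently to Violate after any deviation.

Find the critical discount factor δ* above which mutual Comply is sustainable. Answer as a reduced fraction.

14/17

Jutland's threshold: (18−9)/(18−6) = 3/4.
Ivora's threshold: (21−7)/(21−4) = 14/17.
3/4 < 14/17, so Ivora binds and δ* = 14/17.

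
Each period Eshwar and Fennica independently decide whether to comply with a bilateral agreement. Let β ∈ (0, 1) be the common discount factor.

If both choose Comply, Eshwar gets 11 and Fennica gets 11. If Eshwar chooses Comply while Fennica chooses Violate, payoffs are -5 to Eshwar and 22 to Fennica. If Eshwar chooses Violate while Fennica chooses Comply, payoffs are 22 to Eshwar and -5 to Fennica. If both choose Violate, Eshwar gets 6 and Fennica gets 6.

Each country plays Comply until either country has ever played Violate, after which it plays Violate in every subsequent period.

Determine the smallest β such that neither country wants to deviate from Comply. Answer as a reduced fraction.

11/(1−β) ≥ 22 + 6β/(1−β)
11 ≥ 22 − 16β
β ≥ 11/16.

11/16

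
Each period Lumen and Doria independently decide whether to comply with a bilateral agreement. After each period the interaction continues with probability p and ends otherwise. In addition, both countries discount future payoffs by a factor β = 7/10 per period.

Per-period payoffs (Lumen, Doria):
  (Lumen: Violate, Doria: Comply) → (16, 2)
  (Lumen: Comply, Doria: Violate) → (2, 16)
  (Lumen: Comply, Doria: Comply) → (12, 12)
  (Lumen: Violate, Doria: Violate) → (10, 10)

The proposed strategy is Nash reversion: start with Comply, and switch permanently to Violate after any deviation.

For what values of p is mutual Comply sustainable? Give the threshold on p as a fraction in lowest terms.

20/21

With continuation probability p and discount β, the effective per-period discount factor is βp.
Grim-trigger IC: βp ≥ (16−12)/(16−10) = 2/3.
So p ≥ (2/3)/(7/10) = 20/21.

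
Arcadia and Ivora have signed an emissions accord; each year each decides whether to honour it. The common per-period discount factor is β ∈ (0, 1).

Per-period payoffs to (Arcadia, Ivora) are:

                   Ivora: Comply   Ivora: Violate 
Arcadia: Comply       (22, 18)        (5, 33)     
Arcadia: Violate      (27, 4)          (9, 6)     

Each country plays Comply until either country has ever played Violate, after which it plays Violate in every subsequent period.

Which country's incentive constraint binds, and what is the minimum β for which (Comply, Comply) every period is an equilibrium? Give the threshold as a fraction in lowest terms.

Ivora; β ≥ 5/9

Arcadia's threshold: (27−22)/(27−9) = 5/18.
Ivora's threshold: (33−18)/(33−6) = 5/9.
5/18 < 5/9, so Ivora binds and β* = 5/9.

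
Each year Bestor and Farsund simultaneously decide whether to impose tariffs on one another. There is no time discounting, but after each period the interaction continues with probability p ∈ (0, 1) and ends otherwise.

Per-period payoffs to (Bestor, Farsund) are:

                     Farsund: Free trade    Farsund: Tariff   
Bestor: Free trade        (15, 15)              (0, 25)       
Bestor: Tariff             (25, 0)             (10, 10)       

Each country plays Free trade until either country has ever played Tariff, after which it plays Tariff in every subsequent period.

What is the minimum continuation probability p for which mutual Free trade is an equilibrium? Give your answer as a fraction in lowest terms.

Expected cooperation value is 15 + p·15 + p²·15 + … = 15/(1−p); deviation gives 25 + p·10/(1−p).
15 ≥ 25(1−p) + 10p ⇒ 15p ≥ 10 ⇒ p ≥ 10/15 = 2/3.

2/3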